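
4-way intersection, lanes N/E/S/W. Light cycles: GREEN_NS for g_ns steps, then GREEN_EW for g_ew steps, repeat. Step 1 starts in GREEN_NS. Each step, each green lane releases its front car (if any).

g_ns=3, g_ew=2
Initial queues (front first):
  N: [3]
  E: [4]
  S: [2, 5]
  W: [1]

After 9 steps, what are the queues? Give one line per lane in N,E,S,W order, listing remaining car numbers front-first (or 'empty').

Step 1 [NS]: N:car3-GO,E:wait,S:car2-GO,W:wait | queues: N=0 E=1 S=1 W=1
Step 2 [NS]: N:empty,E:wait,S:car5-GO,W:wait | queues: N=0 E=1 S=0 W=1
Step 3 [NS]: N:empty,E:wait,S:empty,W:wait | queues: N=0 E=1 S=0 W=1
Step 4 [EW]: N:wait,E:car4-GO,S:wait,W:car1-GO | queues: N=0 E=0 S=0 W=0

N: empty
E: empty
S: empty
W: empty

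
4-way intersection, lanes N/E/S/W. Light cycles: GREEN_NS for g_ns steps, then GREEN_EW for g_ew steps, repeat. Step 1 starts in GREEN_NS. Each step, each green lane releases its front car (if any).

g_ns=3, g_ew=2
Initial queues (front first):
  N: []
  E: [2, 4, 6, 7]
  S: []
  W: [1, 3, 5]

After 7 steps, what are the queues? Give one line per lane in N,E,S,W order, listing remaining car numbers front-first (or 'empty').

Step 1 [NS]: N:empty,E:wait,S:empty,W:wait | queues: N=0 E=4 S=0 W=3
Step 2 [NS]: N:empty,E:wait,S:empty,W:wait | queues: N=0 E=4 S=0 W=3
Step 3 [NS]: N:empty,E:wait,S:empty,W:wait | queues: N=0 E=4 S=0 W=3
Step 4 [EW]: N:wait,E:car2-GO,S:wait,W:car1-GO | queues: N=0 E=3 S=0 W=2
Step 5 [EW]: N:wait,E:car4-GO,S:wait,W:car3-GO | queues: N=0 E=2 S=0 W=1
Step 6 [NS]: N:empty,E:wait,S:empty,W:wait | queues: N=0 E=2 S=0 W=1
Step 7 [NS]: N:empty,E:wait,S:empty,W:wait | queues: N=0 E=2 S=0 W=1

N: empty
E: 6 7
S: empty
W: 5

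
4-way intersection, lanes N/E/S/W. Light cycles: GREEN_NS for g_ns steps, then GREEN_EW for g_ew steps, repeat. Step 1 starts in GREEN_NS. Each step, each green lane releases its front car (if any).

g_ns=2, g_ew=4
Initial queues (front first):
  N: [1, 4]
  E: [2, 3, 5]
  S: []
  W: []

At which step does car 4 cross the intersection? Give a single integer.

Step 1 [NS]: N:car1-GO,E:wait,S:empty,W:wait | queues: N=1 E=3 S=0 W=0
Step 2 [NS]: N:car4-GO,E:wait,S:empty,W:wait | queues: N=0 E=3 S=0 W=0
Step 3 [EW]: N:wait,E:car2-GO,S:wait,W:empty | queues: N=0 E=2 S=0 W=0
Step 4 [EW]: N:wait,E:car3-GO,S:wait,W:empty | queues: N=0 E=1 S=0 W=0
Step 5 [EW]: N:wait,E:car5-GO,S:wait,W:empty | queues: N=0 E=0 S=0 W=0
Car 4 crosses at step 2

2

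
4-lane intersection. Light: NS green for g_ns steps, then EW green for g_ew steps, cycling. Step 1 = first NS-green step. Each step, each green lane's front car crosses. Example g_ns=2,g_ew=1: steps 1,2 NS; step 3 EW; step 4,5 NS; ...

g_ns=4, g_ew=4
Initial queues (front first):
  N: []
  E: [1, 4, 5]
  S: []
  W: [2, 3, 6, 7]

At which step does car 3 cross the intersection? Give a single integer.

Step 1 [NS]: N:empty,E:wait,S:empty,W:wait | queues: N=0 E=3 S=0 W=4
Step 2 [NS]: N:empty,E:wait,S:empty,W:wait | queues: N=0 E=3 S=0 W=4
Step 3 [NS]: N:empty,E:wait,S:empty,W:wait | queues: N=0 E=3 S=0 W=4
Step 4 [NS]: N:empty,E:wait,S:empty,W:wait | queues: N=0 E=3 S=0 W=4
Step 5 [EW]: N:wait,E:car1-GO,S:wait,W:car2-GO | queues: N=0 E=2 S=0 W=3
Step 6 [EW]: N:wait,E:car4-GO,S:wait,W:car3-GO | queues: N=0 E=1 S=0 W=2
Step 7 [EW]: N:wait,E:car5-GO,S:wait,W:car6-GO | queues: N=0 E=0 S=0 W=1
Step 8 [EW]: N:wait,E:empty,S:wait,W:car7-GO | queues: N=0 E=0 S=0 W=0
Car 3 crosses at step 6

6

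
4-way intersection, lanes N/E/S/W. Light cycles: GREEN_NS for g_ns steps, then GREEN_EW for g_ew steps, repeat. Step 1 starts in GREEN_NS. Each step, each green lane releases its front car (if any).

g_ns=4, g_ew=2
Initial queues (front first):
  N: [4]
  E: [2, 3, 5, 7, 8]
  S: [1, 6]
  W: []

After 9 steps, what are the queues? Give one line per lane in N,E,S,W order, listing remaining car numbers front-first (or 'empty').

Step 1 [NS]: N:car4-GO,E:wait,S:car1-GO,W:wait | queues: N=0 E=5 S=1 W=0
Step 2 [NS]: N:empty,E:wait,S:car6-GO,W:wait | queues: N=0 E=5 S=0 W=0
Step 3 [NS]: N:empty,E:wait,S:empty,W:wait | queues: N=0 E=5 S=0 W=0
Step 4 [NS]: N:empty,E:wait,S:empty,W:wait | queues: N=0 E=5 S=0 W=0
Step 5 [EW]: N:wait,E:car2-GO,S:wait,W:empty | queues: N=0 E=4 S=0 W=0
Step 6 [EW]: N:wait,E:car3-GO,S:wait,W:empty | queues: N=0 E=3 S=0 W=0
Step 7 [NS]: N:empty,E:wait,S:empty,W:wait | queues: N=0 E=3 S=0 W=0
Step 8 [NS]: N:empty,E:wait,S:empty,W:wait | queues: N=0 E=3 S=0 W=0
Step 9 [NS]: N:empty,E:wait,S:empty,W:wait | queues: N=0 E=3 S=0 W=0

N: empty
E: 5 7 8
S: empty
W: empty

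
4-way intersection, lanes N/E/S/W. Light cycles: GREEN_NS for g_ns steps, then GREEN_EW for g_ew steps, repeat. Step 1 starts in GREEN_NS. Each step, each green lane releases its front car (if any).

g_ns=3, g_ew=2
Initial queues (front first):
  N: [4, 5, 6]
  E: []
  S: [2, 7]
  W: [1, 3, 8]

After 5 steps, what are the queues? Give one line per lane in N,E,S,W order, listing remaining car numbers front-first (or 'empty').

Step 1 [NS]: N:car4-GO,E:wait,S:car2-GO,W:wait | queues: N=2 E=0 S=1 W=3
Step 2 [NS]: N:car5-GO,E:wait,S:car7-GO,W:wait | queues: N=1 E=0 S=0 W=3
Step 3 [NS]: N:car6-GO,E:wait,S:empty,W:wait | queues: N=0 E=0 S=0 W=3
Step 4 [EW]: N:wait,E:empty,S:wait,W:car1-GO | queues: N=0 E=0 S=0 W=2
Step 5 [EW]: N:wait,E:empty,S:wait,W:car3-GO | queues: N=0 E=0 S=0 W=1

N: empty
E: empty
S: empty
W: 8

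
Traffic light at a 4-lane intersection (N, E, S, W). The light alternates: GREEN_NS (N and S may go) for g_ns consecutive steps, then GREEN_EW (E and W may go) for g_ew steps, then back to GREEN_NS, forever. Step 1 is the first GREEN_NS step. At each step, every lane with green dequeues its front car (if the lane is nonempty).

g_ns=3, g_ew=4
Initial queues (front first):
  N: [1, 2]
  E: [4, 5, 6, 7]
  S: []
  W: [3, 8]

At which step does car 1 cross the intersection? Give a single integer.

Step 1 [NS]: N:car1-GO,E:wait,S:empty,W:wait | queues: N=1 E=4 S=0 W=2
Step 2 [NS]: N:car2-GO,E:wait,S:empty,W:wait | queues: N=0 E=4 S=0 W=2
Step 3 [NS]: N:empty,E:wait,S:empty,W:wait | queues: N=0 E=4 S=0 W=2
Step 4 [EW]: N:wait,E:car4-GO,S:wait,W:car3-GO | queues: N=0 E=3 S=0 W=1
Step 5 [EW]: N:wait,E:car5-GO,S:wait,W:car8-GO | queues: N=0 E=2 S=0 W=0
Step 6 [EW]: N:wait,E:car6-GO,S:wait,W:empty | queues: N=0 E=1 S=0 W=0
Step 7 [EW]: N:wait,E:car7-GO,S:wait,W:empty | queues: N=0 E=0 S=0 W=0
Car 1 crosses at step 1

1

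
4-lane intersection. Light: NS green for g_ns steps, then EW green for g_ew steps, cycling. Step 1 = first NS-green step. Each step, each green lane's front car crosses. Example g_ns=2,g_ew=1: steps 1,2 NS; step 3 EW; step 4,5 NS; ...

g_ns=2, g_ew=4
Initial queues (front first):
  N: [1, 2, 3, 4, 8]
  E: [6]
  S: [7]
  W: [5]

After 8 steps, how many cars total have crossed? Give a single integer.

Answer: 7

Derivation:
Step 1 [NS]: N:car1-GO,E:wait,S:car7-GO,W:wait | queues: N=4 E=1 S=0 W=1
Step 2 [NS]: N:car2-GO,E:wait,S:empty,W:wait | queues: N=3 E=1 S=0 W=1
Step 3 [EW]: N:wait,E:car6-GO,S:wait,W:car5-GO | queues: N=3 E=0 S=0 W=0
Step 4 [EW]: N:wait,E:empty,S:wait,W:empty | queues: N=3 E=0 S=0 W=0
Step 5 [EW]: N:wait,E:empty,S:wait,W:empty | queues: N=3 E=0 S=0 W=0
Step 6 [EW]: N:wait,E:empty,S:wait,W:empty | queues: N=3 E=0 S=0 W=0
Step 7 [NS]: N:car3-GO,E:wait,S:empty,W:wait | queues: N=2 E=0 S=0 W=0
Step 8 [NS]: N:car4-GO,E:wait,S:empty,W:wait | queues: N=1 E=0 S=0 W=0
Cars crossed by step 8: 7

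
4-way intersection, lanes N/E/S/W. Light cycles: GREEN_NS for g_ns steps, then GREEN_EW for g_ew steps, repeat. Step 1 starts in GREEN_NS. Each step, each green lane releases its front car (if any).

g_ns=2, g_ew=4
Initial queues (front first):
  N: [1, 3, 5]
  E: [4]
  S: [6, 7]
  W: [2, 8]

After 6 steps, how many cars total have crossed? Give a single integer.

Answer: 7

Derivation:
Step 1 [NS]: N:car1-GO,E:wait,S:car6-GO,W:wait | queues: N=2 E=1 S=1 W=2
Step 2 [NS]: N:car3-GO,E:wait,S:car7-GO,W:wait | queues: N=1 E=1 S=0 W=2
Step 3 [EW]: N:wait,E:car4-GO,S:wait,W:car2-GO | queues: N=1 E=0 S=0 W=1
Step 4 [EW]: N:wait,E:empty,S:wait,W:car8-GO | queues: N=1 E=0 S=0 W=0
Step 5 [EW]: N:wait,E:empty,S:wait,W:empty | queues: N=1 E=0 S=0 W=0
Step 6 [EW]: N:wait,E:empty,S:wait,W:empty | queues: N=1 E=0 S=0 W=0
Cars crossed by step 6: 7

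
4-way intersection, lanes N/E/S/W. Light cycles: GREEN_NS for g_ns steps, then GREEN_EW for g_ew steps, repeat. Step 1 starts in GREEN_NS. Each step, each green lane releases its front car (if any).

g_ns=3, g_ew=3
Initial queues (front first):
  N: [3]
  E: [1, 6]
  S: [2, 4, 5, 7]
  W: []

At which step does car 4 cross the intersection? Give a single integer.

Step 1 [NS]: N:car3-GO,E:wait,S:car2-GO,W:wait | queues: N=0 E=2 S=3 W=0
Step 2 [NS]: N:empty,E:wait,S:car4-GO,W:wait | queues: N=0 E=2 S=2 W=0
Step 3 [NS]: N:empty,E:wait,S:car5-GO,W:wait | queues: N=0 E=2 S=1 W=0
Step 4 [EW]: N:wait,E:car1-GO,S:wait,W:empty | queues: N=0 E=1 S=1 W=0
Step 5 [EW]: N:wait,E:car6-GO,S:wait,W:empty | queues: N=0 E=0 S=1 W=0
Step 6 [EW]: N:wait,E:empty,S:wait,W:empty | queues: N=0 E=0 S=1 W=0
Step 7 [NS]: N:empty,E:wait,S:car7-GO,W:wait | queues: N=0 E=0 S=0 W=0
Car 4 crosses at step 2

2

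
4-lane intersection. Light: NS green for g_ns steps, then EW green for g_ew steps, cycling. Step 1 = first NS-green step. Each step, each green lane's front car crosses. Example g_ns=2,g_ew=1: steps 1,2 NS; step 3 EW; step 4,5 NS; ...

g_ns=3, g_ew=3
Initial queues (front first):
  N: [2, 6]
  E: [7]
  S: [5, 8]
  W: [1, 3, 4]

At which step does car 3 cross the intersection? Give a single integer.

Step 1 [NS]: N:car2-GO,E:wait,S:car5-GO,W:wait | queues: N=1 E=1 S=1 W=3
Step 2 [NS]: N:car6-GO,E:wait,S:car8-GO,W:wait | queues: N=0 E=1 S=0 W=3
Step 3 [NS]: N:empty,E:wait,S:empty,W:wait | queues: N=0 E=1 S=0 W=3
Step 4 [EW]: N:wait,E:car7-GO,S:wait,W:car1-GO | queues: N=0 E=0 S=0 W=2
Step 5 [EW]: N:wait,E:empty,S:wait,W:car3-GO | queues: N=0 E=0 S=0 W=1
Step 6 [EW]: N:wait,E:empty,S:wait,W:car4-GO | queues: N=0 E=0 S=0 W=0
Car 3 crosses at step 5

5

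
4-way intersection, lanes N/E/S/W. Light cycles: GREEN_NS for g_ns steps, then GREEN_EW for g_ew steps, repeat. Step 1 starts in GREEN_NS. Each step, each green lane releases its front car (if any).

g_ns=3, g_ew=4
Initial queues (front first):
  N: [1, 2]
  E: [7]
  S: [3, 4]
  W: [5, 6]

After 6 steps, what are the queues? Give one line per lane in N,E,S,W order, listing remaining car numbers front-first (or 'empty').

Step 1 [NS]: N:car1-GO,E:wait,S:car3-GO,W:wait | queues: N=1 E=1 S=1 W=2
Step 2 [NS]: N:car2-GO,E:wait,S:car4-GO,W:wait | queues: N=0 E=1 S=0 W=2
Step 3 [NS]: N:empty,E:wait,S:empty,W:wait | queues: N=0 E=1 S=0 W=2
Step 4 [EW]: N:wait,E:car7-GO,S:wait,W:car5-GO | queues: N=0 E=0 S=0 W=1
Step 5 [EW]: N:wait,E:empty,S:wait,W:car6-GO | queues: N=0 E=0 S=0 W=0

N: empty
E: empty
S: empty
W: empty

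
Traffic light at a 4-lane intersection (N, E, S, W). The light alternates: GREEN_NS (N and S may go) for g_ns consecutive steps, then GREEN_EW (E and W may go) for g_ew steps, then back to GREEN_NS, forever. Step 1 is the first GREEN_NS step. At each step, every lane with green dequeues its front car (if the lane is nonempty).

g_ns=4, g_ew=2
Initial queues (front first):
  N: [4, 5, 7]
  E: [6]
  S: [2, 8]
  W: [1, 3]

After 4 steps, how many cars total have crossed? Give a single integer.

Step 1 [NS]: N:car4-GO,E:wait,S:car2-GO,W:wait | queues: N=2 E=1 S=1 W=2
Step 2 [NS]: N:car5-GO,E:wait,S:car8-GO,W:wait | queues: N=1 E=1 S=0 W=2
Step 3 [NS]: N:car7-GO,E:wait,S:empty,W:wait | queues: N=0 E=1 S=0 W=2
Step 4 [NS]: N:empty,E:wait,S:empty,W:wait | queues: N=0 E=1 S=0 W=2
Cars crossed by step 4: 5

Answer: 5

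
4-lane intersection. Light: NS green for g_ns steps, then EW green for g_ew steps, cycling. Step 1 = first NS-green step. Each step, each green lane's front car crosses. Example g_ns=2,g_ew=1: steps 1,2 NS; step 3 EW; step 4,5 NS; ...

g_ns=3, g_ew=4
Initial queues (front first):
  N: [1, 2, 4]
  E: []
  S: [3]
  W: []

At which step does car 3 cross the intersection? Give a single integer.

Step 1 [NS]: N:car1-GO,E:wait,S:car3-GO,W:wait | queues: N=2 E=0 S=0 W=0
Step 2 [NS]: N:car2-GO,E:wait,S:empty,W:wait | queues: N=1 E=0 S=0 W=0
Step 3 [NS]: N:car4-GO,E:wait,S:empty,W:wait | queues: N=0 E=0 S=0 W=0
Car 3 crosses at step 1

1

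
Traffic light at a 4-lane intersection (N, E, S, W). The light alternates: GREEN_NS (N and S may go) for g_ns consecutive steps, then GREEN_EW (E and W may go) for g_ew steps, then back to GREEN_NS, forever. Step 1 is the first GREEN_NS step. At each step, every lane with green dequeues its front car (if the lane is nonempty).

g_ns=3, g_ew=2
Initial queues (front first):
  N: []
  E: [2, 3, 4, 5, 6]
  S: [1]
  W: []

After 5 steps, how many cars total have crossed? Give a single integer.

Step 1 [NS]: N:empty,E:wait,S:car1-GO,W:wait | queues: N=0 E=5 S=0 W=0
Step 2 [NS]: N:empty,E:wait,S:empty,W:wait | queues: N=0 E=5 S=0 W=0
Step 3 [NS]: N:empty,E:wait,S:empty,W:wait | queues: N=0 E=5 S=0 W=0
Step 4 [EW]: N:wait,E:car2-GO,S:wait,W:empty | queues: N=0 E=4 S=0 W=0
Step 5 [EW]: N:wait,E:car3-GO,S:wait,W:empty | queues: N=0 E=3 S=0 W=0
Cars crossed by step 5: 3

Answer: 3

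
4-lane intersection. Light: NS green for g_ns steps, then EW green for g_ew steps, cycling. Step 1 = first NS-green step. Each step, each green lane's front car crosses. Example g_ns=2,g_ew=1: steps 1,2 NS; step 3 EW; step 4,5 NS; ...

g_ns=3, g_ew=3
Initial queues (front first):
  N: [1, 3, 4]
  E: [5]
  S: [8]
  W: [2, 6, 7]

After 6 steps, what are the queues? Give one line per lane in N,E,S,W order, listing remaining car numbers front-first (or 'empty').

Step 1 [NS]: N:car1-GO,E:wait,S:car8-GO,W:wait | queues: N=2 E=1 S=0 W=3
Step 2 [NS]: N:car3-GO,E:wait,S:empty,W:wait | queues: N=1 E=1 S=0 W=3
Step 3 [NS]: N:car4-GO,E:wait,S:empty,W:wait | queues: N=0 E=1 S=0 W=3
Step 4 [EW]: N:wait,E:car5-GO,S:wait,W:car2-GO | queues: N=0 E=0 S=0 W=2
Step 5 [EW]: N:wait,E:empty,S:wait,W:car6-GO | queues: N=0 E=0 S=0 W=1
Step 6 [EW]: N:wait,E:empty,S:wait,W:car7-GO | queues: N=0 E=0 S=0 W=0

N: empty
E: empty
S: empty
W: empty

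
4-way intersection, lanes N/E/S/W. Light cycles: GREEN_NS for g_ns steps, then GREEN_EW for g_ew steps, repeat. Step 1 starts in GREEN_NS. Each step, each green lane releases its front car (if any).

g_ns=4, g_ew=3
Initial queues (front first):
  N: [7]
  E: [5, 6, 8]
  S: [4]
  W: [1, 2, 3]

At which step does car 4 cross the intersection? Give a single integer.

Step 1 [NS]: N:car7-GO,E:wait,S:car4-GO,W:wait | queues: N=0 E=3 S=0 W=3
Step 2 [NS]: N:empty,E:wait,S:empty,W:wait | queues: N=0 E=3 S=0 W=3
Step 3 [NS]: N:empty,E:wait,S:empty,W:wait | queues: N=0 E=3 S=0 W=3
Step 4 [NS]: N:empty,E:wait,S:empty,W:wait | queues: N=0 E=3 S=0 W=3
Step 5 [EW]: N:wait,E:car5-GO,S:wait,W:car1-GO | queues: N=0 E=2 S=0 W=2
Step 6 [EW]: N:wait,E:car6-GO,S:wait,W:car2-GO | queues: N=0 E=1 S=0 W=1
Step 7 [EW]: N:wait,E:car8-GO,S:wait,W:car3-GO | queues: N=0 E=0 S=0 W=0
Car 4 crosses at step 1

1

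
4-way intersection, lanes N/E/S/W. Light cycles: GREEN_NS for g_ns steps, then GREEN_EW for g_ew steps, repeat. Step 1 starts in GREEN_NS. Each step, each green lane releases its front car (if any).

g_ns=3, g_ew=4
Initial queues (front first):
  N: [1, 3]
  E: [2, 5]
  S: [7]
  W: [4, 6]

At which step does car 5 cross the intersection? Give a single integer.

Step 1 [NS]: N:car1-GO,E:wait,S:car7-GO,W:wait | queues: N=1 E=2 S=0 W=2
Step 2 [NS]: N:car3-GO,E:wait,S:empty,W:wait | queues: N=0 E=2 S=0 W=2
Step 3 [NS]: N:empty,E:wait,S:empty,W:wait | queues: N=0 E=2 S=0 W=2
Step 4 [EW]: N:wait,E:car2-GO,S:wait,W:car4-GO | queues: N=0 E=1 S=0 W=1
Step 5 [EW]: N:wait,E:car5-GO,S:wait,W:car6-GO | queues: N=0 E=0 S=0 W=0
Car 5 crosses at step 5

5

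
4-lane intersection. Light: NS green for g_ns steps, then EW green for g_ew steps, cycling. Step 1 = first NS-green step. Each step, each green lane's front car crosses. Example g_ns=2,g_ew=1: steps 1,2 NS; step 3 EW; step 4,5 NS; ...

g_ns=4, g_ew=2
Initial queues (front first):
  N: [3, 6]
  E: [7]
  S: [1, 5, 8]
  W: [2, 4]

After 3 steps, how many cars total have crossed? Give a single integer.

Answer: 5

Derivation:
Step 1 [NS]: N:car3-GO,E:wait,S:car1-GO,W:wait | queues: N=1 E=1 S=2 W=2
Step 2 [NS]: N:car6-GO,E:wait,S:car5-GO,W:wait | queues: N=0 E=1 S=1 W=2
Step 3 [NS]: N:empty,E:wait,S:car8-GO,W:wait | queues: N=0 E=1 S=0 W=2
Cars crossed by step 3: 5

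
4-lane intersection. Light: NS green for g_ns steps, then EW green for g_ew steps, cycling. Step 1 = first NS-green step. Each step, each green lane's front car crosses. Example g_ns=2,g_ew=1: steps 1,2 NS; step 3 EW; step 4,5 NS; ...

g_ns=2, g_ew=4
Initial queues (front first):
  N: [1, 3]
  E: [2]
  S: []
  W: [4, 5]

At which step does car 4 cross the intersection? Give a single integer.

Step 1 [NS]: N:car1-GO,E:wait,S:empty,W:wait | queues: N=1 E=1 S=0 W=2
Step 2 [NS]: N:car3-GO,E:wait,S:empty,W:wait | queues: N=0 E=1 S=0 W=2
Step 3 [EW]: N:wait,E:car2-GO,S:wait,W:car4-GO | queues: N=0 E=0 S=0 W=1
Step 4 [EW]: N:wait,E:empty,S:wait,W:car5-GO | queues: N=0 E=0 S=0 W=0
Car 4 crosses at step 3

3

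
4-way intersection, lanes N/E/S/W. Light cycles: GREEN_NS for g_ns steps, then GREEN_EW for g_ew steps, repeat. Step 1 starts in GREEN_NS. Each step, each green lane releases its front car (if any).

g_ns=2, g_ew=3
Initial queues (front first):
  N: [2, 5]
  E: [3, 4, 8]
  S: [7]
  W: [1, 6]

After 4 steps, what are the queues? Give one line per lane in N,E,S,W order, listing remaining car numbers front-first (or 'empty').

Step 1 [NS]: N:car2-GO,E:wait,S:car7-GO,W:wait | queues: N=1 E=3 S=0 W=2
Step 2 [NS]: N:car5-GO,E:wait,S:empty,W:wait | queues: N=0 E=3 S=0 W=2
Step 3 [EW]: N:wait,E:car3-GO,S:wait,W:car1-GO | queues: N=0 E=2 S=0 W=1
Step 4 [EW]: N:wait,E:car4-GO,S:wait,W:car6-GO | queues: N=0 E=1 S=0 W=0

N: empty
E: 8
S: empty
W: empty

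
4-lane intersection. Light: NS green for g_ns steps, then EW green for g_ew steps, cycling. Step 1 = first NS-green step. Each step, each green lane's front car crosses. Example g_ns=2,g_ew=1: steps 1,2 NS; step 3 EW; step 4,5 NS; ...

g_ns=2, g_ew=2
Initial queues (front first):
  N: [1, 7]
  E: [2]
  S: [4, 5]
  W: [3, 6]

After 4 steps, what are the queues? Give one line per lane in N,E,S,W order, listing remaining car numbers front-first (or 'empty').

Step 1 [NS]: N:car1-GO,E:wait,S:car4-GO,W:wait | queues: N=1 E=1 S=1 W=2
Step 2 [NS]: N:car7-GO,E:wait,S:car5-GO,W:wait | queues: N=0 E=1 S=0 W=2
Step 3 [EW]: N:wait,E:car2-GO,S:wait,W:car3-GO | queues: N=0 E=0 S=0 W=1
Step 4 [EW]: N:wait,E:empty,S:wait,W:car6-GO | queues: N=0 E=0 S=0 W=0

N: empty
E: empty
S: empty
W: empty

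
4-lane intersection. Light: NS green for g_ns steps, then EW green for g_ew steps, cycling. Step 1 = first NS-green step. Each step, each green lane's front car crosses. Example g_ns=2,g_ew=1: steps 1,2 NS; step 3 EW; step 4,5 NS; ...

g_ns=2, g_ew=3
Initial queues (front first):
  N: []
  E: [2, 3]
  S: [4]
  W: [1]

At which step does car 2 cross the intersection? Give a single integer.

Step 1 [NS]: N:empty,E:wait,S:car4-GO,W:wait | queues: N=0 E=2 S=0 W=1
Step 2 [NS]: N:empty,E:wait,S:empty,W:wait | queues: N=0 E=2 S=0 W=1
Step 3 [EW]: N:wait,E:car2-GO,S:wait,W:car1-GO | queues: N=0 E=1 S=0 W=0
Step 4 [EW]: N:wait,E:car3-GO,S:wait,W:empty | queues: N=0 E=0 S=0 W=0
Car 2 crosses at step 3

3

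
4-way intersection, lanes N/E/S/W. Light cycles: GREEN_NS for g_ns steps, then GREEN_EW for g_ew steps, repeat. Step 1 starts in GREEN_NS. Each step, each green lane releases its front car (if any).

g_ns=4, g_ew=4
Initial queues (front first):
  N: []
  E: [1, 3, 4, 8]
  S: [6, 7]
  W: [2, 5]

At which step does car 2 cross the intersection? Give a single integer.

Step 1 [NS]: N:empty,E:wait,S:car6-GO,W:wait | queues: N=0 E=4 S=1 W=2
Step 2 [NS]: N:empty,E:wait,S:car7-GO,W:wait | queues: N=0 E=4 S=0 W=2
Step 3 [NS]: N:empty,E:wait,S:empty,W:wait | queues: N=0 E=4 S=0 W=2
Step 4 [NS]: N:empty,E:wait,S:empty,W:wait | queues: N=0 E=4 S=0 W=2
Step 5 [EW]: N:wait,E:car1-GO,S:wait,W:car2-GO | queues: N=0 E=3 S=0 W=1
Step 6 [EW]: N:wait,E:car3-GO,S:wait,W:car5-GO | queues: N=0 E=2 S=0 W=0
Step 7 [EW]: N:wait,E:car4-GO,S:wait,W:empty | queues: N=0 E=1 S=0 W=0
Step 8 [EW]: N:wait,E:car8-GO,S:wait,W:empty | queues: N=0 E=0 S=0 W=0
Car 2 crosses at step 5

5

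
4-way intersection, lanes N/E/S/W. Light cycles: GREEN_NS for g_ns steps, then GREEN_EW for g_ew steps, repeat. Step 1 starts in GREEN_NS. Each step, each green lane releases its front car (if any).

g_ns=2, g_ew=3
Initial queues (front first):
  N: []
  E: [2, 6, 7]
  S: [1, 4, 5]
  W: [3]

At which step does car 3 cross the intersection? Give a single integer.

Step 1 [NS]: N:empty,E:wait,S:car1-GO,W:wait | queues: N=0 E=3 S=2 W=1
Step 2 [NS]: N:empty,E:wait,S:car4-GO,W:wait | queues: N=0 E=3 S=1 W=1
Step 3 [EW]: N:wait,E:car2-GO,S:wait,W:car3-GO | queues: N=0 E=2 S=1 W=0
Step 4 [EW]: N:wait,E:car6-GO,S:wait,W:empty | queues: N=0 E=1 S=1 W=0
Step 5 [EW]: N:wait,E:car7-GO,S:wait,W:empty | queues: N=0 E=0 S=1 W=0
Step 6 [NS]: N:empty,E:wait,S:car5-GO,W:wait | queues: N=0 E=0 S=0 W=0
Car 3 crosses at step 3

3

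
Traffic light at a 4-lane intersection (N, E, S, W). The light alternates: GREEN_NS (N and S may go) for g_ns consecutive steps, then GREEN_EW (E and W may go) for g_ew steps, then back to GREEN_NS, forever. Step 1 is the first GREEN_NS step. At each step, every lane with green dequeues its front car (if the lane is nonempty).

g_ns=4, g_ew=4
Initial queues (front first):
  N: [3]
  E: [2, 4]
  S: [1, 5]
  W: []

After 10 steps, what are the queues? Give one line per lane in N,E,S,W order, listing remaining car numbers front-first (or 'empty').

Step 1 [NS]: N:car3-GO,E:wait,S:car1-GO,W:wait | queues: N=0 E=2 S=1 W=0
Step 2 [NS]: N:empty,E:wait,S:car5-GO,W:wait | queues: N=0 E=2 S=0 W=0
Step 3 [NS]: N:empty,E:wait,S:empty,W:wait | queues: N=0 E=2 S=0 W=0
Step 4 [NS]: N:empty,E:wait,S:empty,W:wait | queues: N=0 E=2 S=0 W=0
Step 5 [EW]: N:wait,E:car2-GO,S:wait,W:empty | queues: N=0 E=1 S=0 W=0
Step 6 [EW]: N:wait,E:car4-GO,S:wait,W:empty | queues: N=0 E=0 S=0 W=0

N: empty
E: empty
S: empty
W: empty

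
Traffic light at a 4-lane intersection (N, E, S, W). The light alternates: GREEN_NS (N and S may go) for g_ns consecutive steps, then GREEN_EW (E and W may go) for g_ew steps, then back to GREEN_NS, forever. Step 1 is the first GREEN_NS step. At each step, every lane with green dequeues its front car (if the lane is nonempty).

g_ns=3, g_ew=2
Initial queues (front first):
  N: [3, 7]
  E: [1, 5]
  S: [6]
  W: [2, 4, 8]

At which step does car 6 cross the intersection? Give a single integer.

Step 1 [NS]: N:car3-GO,E:wait,S:car6-GO,W:wait | queues: N=1 E=2 S=0 W=3
Step 2 [NS]: N:car7-GO,E:wait,S:empty,W:wait | queues: N=0 E=2 S=0 W=3
Step 3 [NS]: N:empty,E:wait,S:empty,W:wait | queues: N=0 E=2 S=0 W=3
Step 4 [EW]: N:wait,E:car1-GO,S:wait,W:car2-GO | queues: N=0 E=1 S=0 W=2
Step 5 [EW]: N:wait,E:car5-GO,S:wait,W:car4-GO | queues: N=0 E=0 S=0 W=1
Step 6 [NS]: N:empty,E:wait,S:empty,W:wait | queues: N=0 E=0 S=0 W=1
Step 7 [NS]: N:empty,E:wait,S:empty,W:wait | queues: N=0 E=0 S=0 W=1
Step 8 [NS]: N:empty,E:wait,S:empty,W:wait | queues: N=0 E=0 S=0 W=1
Step 9 [EW]: N:wait,E:empty,S:wait,W:car8-GO | queues: N=0 E=0 S=0 W=0
Car 6 crosses at step 1

1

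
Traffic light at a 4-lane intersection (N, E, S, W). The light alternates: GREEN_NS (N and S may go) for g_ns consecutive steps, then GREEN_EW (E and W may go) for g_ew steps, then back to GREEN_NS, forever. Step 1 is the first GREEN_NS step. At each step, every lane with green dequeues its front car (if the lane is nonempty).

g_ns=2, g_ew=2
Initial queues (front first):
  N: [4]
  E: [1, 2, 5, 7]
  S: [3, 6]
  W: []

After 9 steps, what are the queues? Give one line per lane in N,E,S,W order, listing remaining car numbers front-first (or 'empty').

Step 1 [NS]: N:car4-GO,E:wait,S:car3-GO,W:wait | queues: N=0 E=4 S=1 W=0
Step 2 [NS]: N:empty,E:wait,S:car6-GO,W:wait | queues: N=0 E=4 S=0 W=0
Step 3 [EW]: N:wait,E:car1-GO,S:wait,W:empty | queues: N=0 E=3 S=0 W=0
Step 4 [EW]: N:wait,E:car2-GO,S:wait,W:empty | queues: N=0 E=2 S=0 W=0
Step 5 [NS]: N:empty,E:wait,S:empty,W:wait | queues: N=0 E=2 S=0 W=0
Step 6 [NS]: N:empty,E:wait,S:empty,W:wait | queues: N=0 E=2 S=0 W=0
Step 7 [EW]: N:wait,E:car5-GO,S:wait,W:empty | queues: N=0 E=1 S=0 W=0
Step 8 [EW]: N:wait,E:car7-GO,S:wait,W:empty | queues: N=0 E=0 S=0 W=0

N: empty
E: empty
S: empty
W: empty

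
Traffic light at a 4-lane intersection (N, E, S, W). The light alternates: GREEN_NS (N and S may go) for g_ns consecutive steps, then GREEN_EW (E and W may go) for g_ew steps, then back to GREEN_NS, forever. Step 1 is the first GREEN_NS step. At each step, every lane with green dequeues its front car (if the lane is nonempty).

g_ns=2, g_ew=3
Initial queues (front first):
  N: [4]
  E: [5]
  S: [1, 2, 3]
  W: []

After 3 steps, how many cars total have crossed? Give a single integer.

Step 1 [NS]: N:car4-GO,E:wait,S:car1-GO,W:wait | queues: N=0 E=1 S=2 W=0
Step 2 [NS]: N:empty,E:wait,S:car2-GO,W:wait | queues: N=0 E=1 S=1 W=0
Step 3 [EW]: N:wait,E:car5-GO,S:wait,W:empty | queues: N=0 E=0 S=1 W=0
Cars crossed by step 3: 4

Answer: 4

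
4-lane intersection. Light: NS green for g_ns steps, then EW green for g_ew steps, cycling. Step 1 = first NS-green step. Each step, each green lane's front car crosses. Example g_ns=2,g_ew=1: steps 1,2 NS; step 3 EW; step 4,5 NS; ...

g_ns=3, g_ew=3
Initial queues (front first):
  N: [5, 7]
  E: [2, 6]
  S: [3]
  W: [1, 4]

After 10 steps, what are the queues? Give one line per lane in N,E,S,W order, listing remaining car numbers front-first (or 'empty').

Step 1 [NS]: N:car5-GO,E:wait,S:car3-GO,W:wait | queues: N=1 E=2 S=0 W=2
Step 2 [NS]: N:car7-GO,E:wait,S:empty,W:wait | queues: N=0 E=2 S=0 W=2
Step 3 [NS]: N:empty,E:wait,S:empty,W:wait | queues: N=0 E=2 S=0 W=2
Step 4 [EW]: N:wait,E:car2-GO,S:wait,W:car1-GO | queues: N=0 E=1 S=0 W=1
Step 5 [EW]: N:wait,E:car6-GO,S:wait,W:car4-GO | queues: N=0 E=0 S=0 W=0

N: empty
E: empty
S: empty
W: empty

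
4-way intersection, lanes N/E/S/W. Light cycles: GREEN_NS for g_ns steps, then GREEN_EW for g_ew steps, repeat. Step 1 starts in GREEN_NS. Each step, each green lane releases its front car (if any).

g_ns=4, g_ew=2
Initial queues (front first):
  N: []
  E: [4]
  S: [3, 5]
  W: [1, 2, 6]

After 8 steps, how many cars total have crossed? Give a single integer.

Step 1 [NS]: N:empty,E:wait,S:car3-GO,W:wait | queues: N=0 E=1 S=1 W=3
Step 2 [NS]: N:empty,E:wait,S:car5-GO,W:wait | queues: N=0 E=1 S=0 W=3
Step 3 [NS]: N:empty,E:wait,S:empty,W:wait | queues: N=0 E=1 S=0 W=3
Step 4 [NS]: N:empty,E:wait,S:empty,W:wait | queues: N=0 E=1 S=0 W=3
Step 5 [EW]: N:wait,E:car4-GO,S:wait,W:car1-GO | queues: N=0 E=0 S=0 W=2
Step 6 [EW]: N:wait,E:empty,S:wait,W:car2-GO | queues: N=0 E=0 S=0 W=1
Step 7 [NS]: N:empty,E:wait,S:empty,W:wait | queues: N=0 E=0 S=0 W=1
Step 8 [NS]: N:empty,E:wait,S:empty,W:wait | queues: N=0 E=0 S=0 W=1
Cars crossed by step 8: 5

Answer: 5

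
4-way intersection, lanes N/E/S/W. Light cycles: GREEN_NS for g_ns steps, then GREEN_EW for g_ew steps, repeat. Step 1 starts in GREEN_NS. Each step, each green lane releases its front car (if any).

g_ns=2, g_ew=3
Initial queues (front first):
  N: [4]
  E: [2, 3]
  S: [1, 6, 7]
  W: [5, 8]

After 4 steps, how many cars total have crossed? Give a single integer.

Answer: 7

Derivation:
Step 1 [NS]: N:car4-GO,E:wait,S:car1-GO,W:wait | queues: N=0 E=2 S=2 W=2
Step 2 [NS]: N:empty,E:wait,S:car6-GO,W:wait | queues: N=0 E=2 S=1 W=2
Step 3 [EW]: N:wait,E:car2-GO,S:wait,W:car5-GO | queues: N=0 E=1 S=1 W=1
Step 4 [EW]: N:wait,E:car3-GO,S:wait,W:car8-GO | queues: N=0 E=0 S=1 W=0
Cars crossed by step 4: 7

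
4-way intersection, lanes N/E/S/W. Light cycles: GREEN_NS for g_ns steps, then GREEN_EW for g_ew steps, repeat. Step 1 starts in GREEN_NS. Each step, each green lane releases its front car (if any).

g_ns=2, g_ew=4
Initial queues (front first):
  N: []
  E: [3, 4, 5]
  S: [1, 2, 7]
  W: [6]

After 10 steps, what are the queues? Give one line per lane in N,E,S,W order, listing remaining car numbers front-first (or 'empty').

Step 1 [NS]: N:empty,E:wait,S:car1-GO,W:wait | queues: N=0 E=3 S=2 W=1
Step 2 [NS]: N:empty,E:wait,S:car2-GO,W:wait | queues: N=0 E=3 S=1 W=1
Step 3 [EW]: N:wait,E:car3-GO,S:wait,W:car6-GO | queues: N=0 E=2 S=1 W=0
Step 4 [EW]: N:wait,E:car4-GO,S:wait,W:empty | queues: N=0 E=1 S=1 W=0
Step 5 [EW]: N:wait,E:car5-GO,S:wait,W:empty | queues: N=0 E=0 S=1 W=0
Step 6 [EW]: N:wait,E:empty,S:wait,W:empty | queues: N=0 E=0 S=1 W=0
Step 7 [NS]: N:empty,E:wait,S:car7-GO,W:wait | queues: N=0 E=0 S=0 W=0

N: empty
E: empty
S: empty
W: empty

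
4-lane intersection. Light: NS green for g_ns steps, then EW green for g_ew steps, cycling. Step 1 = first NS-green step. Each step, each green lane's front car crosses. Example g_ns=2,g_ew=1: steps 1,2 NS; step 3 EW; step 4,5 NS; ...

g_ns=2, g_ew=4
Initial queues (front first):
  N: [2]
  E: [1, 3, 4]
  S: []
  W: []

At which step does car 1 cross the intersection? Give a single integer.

Step 1 [NS]: N:car2-GO,E:wait,S:empty,W:wait | queues: N=0 E=3 S=0 W=0
Step 2 [NS]: N:empty,E:wait,S:empty,W:wait | queues: N=0 E=3 S=0 W=0
Step 3 [EW]: N:wait,E:car1-GO,S:wait,W:empty | queues: N=0 E=2 S=0 W=0
Step 4 [EW]: N:wait,E:car3-GO,S:wait,W:empty | queues: N=0 E=1 S=0 W=0
Step 5 [EW]: N:wait,E:car4-GO,S:wait,W:empty | queues: N=0 E=0 S=0 W=0
Car 1 crosses at step 3

3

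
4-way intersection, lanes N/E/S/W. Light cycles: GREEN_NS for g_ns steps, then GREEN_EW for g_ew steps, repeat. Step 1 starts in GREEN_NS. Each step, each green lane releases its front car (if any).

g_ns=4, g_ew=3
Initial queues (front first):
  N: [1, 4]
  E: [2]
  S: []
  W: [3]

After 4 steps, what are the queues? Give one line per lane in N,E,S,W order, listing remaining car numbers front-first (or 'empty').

Step 1 [NS]: N:car1-GO,E:wait,S:empty,W:wait | queues: N=1 E=1 S=0 W=1
Step 2 [NS]: N:car4-GO,E:wait,S:empty,W:wait | queues: N=0 E=1 S=0 W=1
Step 3 [NS]: N:empty,E:wait,S:empty,W:wait | queues: N=0 E=1 S=0 W=1
Step 4 [NS]: N:empty,E:wait,S:empty,W:wait | queues: N=0 E=1 S=0 W=1

N: empty
E: 2
S: empty
W: 3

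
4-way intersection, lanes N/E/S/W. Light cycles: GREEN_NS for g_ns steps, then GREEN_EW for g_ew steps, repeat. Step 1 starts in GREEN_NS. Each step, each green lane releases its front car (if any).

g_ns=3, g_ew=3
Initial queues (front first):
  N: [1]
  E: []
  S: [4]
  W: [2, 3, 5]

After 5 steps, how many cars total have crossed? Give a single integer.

Answer: 4

Derivation:
Step 1 [NS]: N:car1-GO,E:wait,S:car4-GO,W:wait | queues: N=0 E=0 S=0 W=3
Step 2 [NS]: N:empty,E:wait,S:empty,W:wait | queues: N=0 E=0 S=0 W=3
Step 3 [NS]: N:empty,E:wait,S:empty,W:wait | queues: N=0 E=0 S=0 W=3
Step 4 [EW]: N:wait,E:empty,S:wait,W:car2-GO | queues: N=0 E=0 S=0 W=2
Step 5 [EW]: N:wait,E:empty,S:wait,W:car3-GO | queues: N=0 E=0 S=0 W=1
Cars crossed by step 5: 4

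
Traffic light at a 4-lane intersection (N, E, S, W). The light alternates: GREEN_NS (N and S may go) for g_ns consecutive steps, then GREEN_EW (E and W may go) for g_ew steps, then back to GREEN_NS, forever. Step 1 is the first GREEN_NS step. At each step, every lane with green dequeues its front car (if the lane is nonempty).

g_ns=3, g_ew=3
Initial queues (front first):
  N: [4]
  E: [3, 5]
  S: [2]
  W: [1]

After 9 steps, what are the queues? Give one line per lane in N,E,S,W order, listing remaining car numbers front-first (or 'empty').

Step 1 [NS]: N:car4-GO,E:wait,S:car2-GO,W:wait | queues: N=0 E=2 S=0 W=1
Step 2 [NS]: N:empty,E:wait,S:empty,W:wait | queues: N=0 E=2 S=0 W=1
Step 3 [NS]: N:empty,E:wait,S:empty,W:wait | queues: N=0 E=2 S=0 W=1
Step 4 [EW]: N:wait,E:car3-GO,S:wait,W:car1-GO | queues: N=0 E=1 S=0 W=0
Step 5 [EW]: N:wait,E:car5-GO,S:wait,W:empty | queues: N=0 E=0 S=0 W=0

N: empty
E: empty
S: empty
W: empty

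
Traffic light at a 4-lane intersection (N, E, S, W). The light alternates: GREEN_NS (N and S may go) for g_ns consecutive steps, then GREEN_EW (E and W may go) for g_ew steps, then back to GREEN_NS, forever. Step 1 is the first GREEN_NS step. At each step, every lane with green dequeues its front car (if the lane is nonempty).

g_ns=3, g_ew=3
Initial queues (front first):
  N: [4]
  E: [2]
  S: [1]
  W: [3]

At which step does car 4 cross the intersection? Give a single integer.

Step 1 [NS]: N:car4-GO,E:wait,S:car1-GO,W:wait | queues: N=0 E=1 S=0 W=1
Step 2 [NS]: N:empty,E:wait,S:empty,W:wait | queues: N=0 E=1 S=0 W=1
Step 3 [NS]: N:empty,E:wait,S:empty,W:wait | queues: N=0 E=1 S=0 W=1
Step 4 [EW]: N:wait,E:car2-GO,S:wait,W:car3-GO | queues: N=0 E=0 S=0 W=0
Car 4 crosses at step 1

1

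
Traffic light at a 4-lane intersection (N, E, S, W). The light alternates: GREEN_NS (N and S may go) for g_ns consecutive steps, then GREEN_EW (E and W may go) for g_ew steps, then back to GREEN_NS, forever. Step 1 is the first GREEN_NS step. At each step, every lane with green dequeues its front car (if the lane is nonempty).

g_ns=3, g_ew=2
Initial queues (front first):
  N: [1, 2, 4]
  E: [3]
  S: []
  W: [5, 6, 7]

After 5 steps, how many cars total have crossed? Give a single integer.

Step 1 [NS]: N:car1-GO,E:wait,S:empty,W:wait | queues: N=2 E=1 S=0 W=3
Step 2 [NS]: N:car2-GO,E:wait,S:empty,W:wait | queues: N=1 E=1 S=0 W=3
Step 3 [NS]: N:car4-GO,E:wait,S:empty,W:wait | queues: N=0 E=1 S=0 W=3
Step 4 [EW]: N:wait,E:car3-GO,S:wait,W:car5-GO | queues: N=0 E=0 S=0 W=2
Step 5 [EW]: N:wait,E:empty,S:wait,W:car6-GO | queues: N=0 E=0 S=0 W=1
Cars crossed by step 5: 6

Answer: 6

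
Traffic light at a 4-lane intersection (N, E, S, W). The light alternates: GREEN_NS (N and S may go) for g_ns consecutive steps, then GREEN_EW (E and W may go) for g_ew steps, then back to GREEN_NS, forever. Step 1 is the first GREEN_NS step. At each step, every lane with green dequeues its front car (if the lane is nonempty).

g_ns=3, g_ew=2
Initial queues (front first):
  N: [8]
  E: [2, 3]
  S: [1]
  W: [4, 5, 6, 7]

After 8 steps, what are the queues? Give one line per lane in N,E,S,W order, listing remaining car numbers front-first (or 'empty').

Step 1 [NS]: N:car8-GO,E:wait,S:car1-GO,W:wait | queues: N=0 E=2 S=0 W=4
Step 2 [NS]: N:empty,E:wait,S:empty,W:wait | queues: N=0 E=2 S=0 W=4
Step 3 [NS]: N:empty,E:wait,S:empty,W:wait | queues: N=0 E=2 S=0 W=4
Step 4 [EW]: N:wait,E:car2-GO,S:wait,W:car4-GO | queues: N=0 E=1 S=0 W=3
Step 5 [EW]: N:wait,E:car3-GO,S:wait,W:car5-GO | queues: N=0 E=0 S=0 W=2
Step 6 [NS]: N:empty,E:wait,S:empty,W:wait | queues: N=0 E=0 S=0 W=2
Step 7 [NS]: N:empty,E:wait,S:empty,W:wait | queues: N=0 E=0 S=0 W=2
Step 8 [NS]: N:empty,E:wait,S:empty,W:wait | queues: N=0 E=0 S=0 W=2

N: empty
E: empty
S: empty
W: 6 7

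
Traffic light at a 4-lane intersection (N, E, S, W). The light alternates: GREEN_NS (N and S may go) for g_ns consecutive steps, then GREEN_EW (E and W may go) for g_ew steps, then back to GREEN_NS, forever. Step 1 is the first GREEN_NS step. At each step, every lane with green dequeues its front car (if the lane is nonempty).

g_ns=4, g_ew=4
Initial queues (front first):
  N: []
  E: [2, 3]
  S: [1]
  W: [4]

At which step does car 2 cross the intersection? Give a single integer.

Step 1 [NS]: N:empty,E:wait,S:car1-GO,W:wait | queues: N=0 E=2 S=0 W=1
Step 2 [NS]: N:empty,E:wait,S:empty,W:wait | queues: N=0 E=2 S=0 W=1
Step 3 [NS]: N:empty,E:wait,S:empty,W:wait | queues: N=0 E=2 S=0 W=1
Step 4 [NS]: N:empty,E:wait,S:empty,W:wait | queues: N=0 E=2 S=0 W=1
Step 5 [EW]: N:wait,E:car2-GO,S:wait,W:car4-GO | queues: N=0 E=1 S=0 W=0
Step 6 [EW]: N:wait,E:car3-GO,S:wait,W:empty | queues: N=0 E=0 S=0 W=0
Car 2 crosses at step 5

5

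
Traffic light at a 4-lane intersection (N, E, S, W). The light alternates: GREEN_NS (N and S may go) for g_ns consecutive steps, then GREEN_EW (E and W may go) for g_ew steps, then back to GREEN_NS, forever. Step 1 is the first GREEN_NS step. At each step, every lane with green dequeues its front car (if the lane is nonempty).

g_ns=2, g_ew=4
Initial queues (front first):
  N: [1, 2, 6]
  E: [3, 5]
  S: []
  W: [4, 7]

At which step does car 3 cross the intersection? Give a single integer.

Step 1 [NS]: N:car1-GO,E:wait,S:empty,W:wait | queues: N=2 E=2 S=0 W=2
Step 2 [NS]: N:car2-GO,E:wait,S:empty,W:wait | queues: N=1 E=2 S=0 W=2
Step 3 [EW]: N:wait,E:car3-GO,S:wait,W:car4-GO | queues: N=1 E=1 S=0 W=1
Step 4 [EW]: N:wait,E:car5-GO,S:wait,W:car7-GO | queues: N=1 E=0 S=0 W=0
Step 5 [EW]: N:wait,E:empty,S:wait,W:empty | queues: N=1 E=0 S=0 W=0
Step 6 [EW]: N:wait,E:empty,S:wait,W:empty | queues: N=1 E=0 S=0 W=0
Step 7 [NS]: N:car6-GO,E:wait,S:empty,W:wait | queues: N=0 E=0 S=0 W=0
Car 3 crosses at step 3

3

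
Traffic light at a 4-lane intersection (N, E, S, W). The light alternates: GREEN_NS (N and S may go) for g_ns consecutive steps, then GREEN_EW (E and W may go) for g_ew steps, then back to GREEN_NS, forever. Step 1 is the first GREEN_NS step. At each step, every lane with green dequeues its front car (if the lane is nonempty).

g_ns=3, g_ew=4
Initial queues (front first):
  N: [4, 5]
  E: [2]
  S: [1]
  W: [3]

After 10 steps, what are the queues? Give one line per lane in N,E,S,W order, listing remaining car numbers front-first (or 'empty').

Step 1 [NS]: N:car4-GO,E:wait,S:car1-GO,W:wait | queues: N=1 E=1 S=0 W=1
Step 2 [NS]: N:car5-GO,E:wait,S:empty,W:wait | queues: N=0 E=1 S=0 W=1
Step 3 [NS]: N:empty,E:wait,S:empty,W:wait | queues: N=0 E=1 S=0 W=1
Step 4 [EW]: N:wait,E:car2-GO,S:wait,W:car3-GO | queues: N=0 E=0 S=0 W=0

N: empty
E: empty
S: empty
W: empty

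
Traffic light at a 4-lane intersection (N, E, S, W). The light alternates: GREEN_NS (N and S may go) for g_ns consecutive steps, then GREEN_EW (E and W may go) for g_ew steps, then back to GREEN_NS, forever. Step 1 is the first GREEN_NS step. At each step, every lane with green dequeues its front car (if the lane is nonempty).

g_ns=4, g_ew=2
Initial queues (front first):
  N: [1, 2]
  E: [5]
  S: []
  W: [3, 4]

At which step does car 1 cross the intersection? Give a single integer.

Step 1 [NS]: N:car1-GO,E:wait,S:empty,W:wait | queues: N=1 E=1 S=0 W=2
Step 2 [NS]: N:car2-GO,E:wait,S:empty,W:wait | queues: N=0 E=1 S=0 W=2
Step 3 [NS]: N:empty,E:wait,S:empty,W:wait | queues: N=0 E=1 S=0 W=2
Step 4 [NS]: N:empty,E:wait,S:empty,W:wait | queues: N=0 E=1 S=0 W=2
Step 5 [EW]: N:wait,E:car5-GO,S:wait,W:car3-GO | queues: N=0 E=0 S=0 W=1
Step 6 [EW]: N:wait,E:empty,S:wait,W:car4-GO | queues: N=0 E=0 S=0 W=0
Car 1 crosses at step 1

1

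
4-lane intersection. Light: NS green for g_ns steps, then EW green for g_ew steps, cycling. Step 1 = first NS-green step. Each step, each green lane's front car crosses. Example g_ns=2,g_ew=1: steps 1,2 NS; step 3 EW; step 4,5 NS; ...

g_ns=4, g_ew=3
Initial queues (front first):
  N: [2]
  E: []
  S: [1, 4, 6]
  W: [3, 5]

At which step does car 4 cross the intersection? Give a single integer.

Step 1 [NS]: N:car2-GO,E:wait,S:car1-GO,W:wait | queues: N=0 E=0 S=2 W=2
Step 2 [NS]: N:empty,E:wait,S:car4-GO,W:wait | queues: N=0 E=0 S=1 W=2
Step 3 [NS]: N:empty,E:wait,S:car6-GO,W:wait | queues: N=0 E=0 S=0 W=2
Step 4 [NS]: N:empty,E:wait,S:empty,W:wait | queues: N=0 E=0 S=0 W=2
Step 5 [EW]: N:wait,E:empty,S:wait,W:car3-GO | queues: N=0 E=0 S=0 W=1
Step 6 [EW]: N:wait,E:empty,S:wait,W:car5-GO | queues: N=0 E=0 S=0 W=0
Car 4 crosses at step 2

2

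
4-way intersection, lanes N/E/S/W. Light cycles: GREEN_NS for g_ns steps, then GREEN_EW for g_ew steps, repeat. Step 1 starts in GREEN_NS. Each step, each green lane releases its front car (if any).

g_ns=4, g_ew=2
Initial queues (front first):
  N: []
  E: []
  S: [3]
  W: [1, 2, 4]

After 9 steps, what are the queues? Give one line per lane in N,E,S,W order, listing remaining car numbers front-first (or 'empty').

Step 1 [NS]: N:empty,E:wait,S:car3-GO,W:wait | queues: N=0 E=0 S=0 W=3
Step 2 [NS]: N:empty,E:wait,S:empty,W:wait | queues: N=0 E=0 S=0 W=3
Step 3 [NS]: N:empty,E:wait,S:empty,W:wait | queues: N=0 E=0 S=0 W=3
Step 4 [NS]: N:empty,E:wait,S:empty,W:wait | queues: N=0 E=0 S=0 W=3
Step 5 [EW]: N:wait,E:empty,S:wait,W:car1-GO | queues: N=0 E=0 S=0 W=2
Step 6 [EW]: N:wait,E:empty,S:wait,W:car2-GO | queues: N=0 E=0 S=0 W=1
Step 7 [NS]: N:empty,E:wait,S:empty,W:wait | queues: N=0 E=0 S=0 W=1
Step 8 [NS]: N:empty,E:wait,S:empty,W:wait | queues: N=0 E=0 S=0 W=1
Step 9 [NS]: N:empty,E:wait,S:empty,W:wait | queues: N=0 E=0 S=0 W=1

N: empty
E: empty
S: empty
W: 4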